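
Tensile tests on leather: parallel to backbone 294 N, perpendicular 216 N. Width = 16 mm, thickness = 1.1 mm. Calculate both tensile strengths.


Area = 16 x 1.1 = 17.6 mm^2
TS (parallel) = 294 / 17.6 = 16.70 N/mm^2
TS (perpendicular) = 216 / 17.6 = 12.27 N/mm^2


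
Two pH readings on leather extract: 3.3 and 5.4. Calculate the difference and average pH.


Difference = |3.3 - 5.4| = 2.1
Average = (3.3 + 5.4) / 2 = 4.35


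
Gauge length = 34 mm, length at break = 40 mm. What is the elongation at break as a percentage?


17.6%

Extension = 40 - 34 = 6 mm
Elongation = 6 / 34 x 100 = 17.6%


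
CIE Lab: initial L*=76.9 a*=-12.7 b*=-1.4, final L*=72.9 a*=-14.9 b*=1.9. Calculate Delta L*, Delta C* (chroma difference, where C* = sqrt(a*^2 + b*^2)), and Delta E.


Delta L* = -4.0
Delta C* = 2.24
Delta E = 5.63


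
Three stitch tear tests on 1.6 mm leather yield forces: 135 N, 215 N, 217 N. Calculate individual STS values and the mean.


STS1 = 84.4 N/mm
STS2 = 134.4 N/mm
STS3 = 135.6 N/mm
Mean = 118.1 N/mm


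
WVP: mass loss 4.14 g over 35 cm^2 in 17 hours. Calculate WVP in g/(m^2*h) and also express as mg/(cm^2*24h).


WVP = 69.58 g/(m^2*h)
Daily rate = 166.99 mg/(cm^2*24h)

WVP = 4.14 / (35 x 17) x 10000 = 69.58 g/(m^2*h)
Mass loss in mg = 4.14 x 1000 = 4140 mg
Per cm^2 per 24h in mg: 4140 x 24 / (35 x 17) = 99360 / 595 = 166.99 mg/(cm^2*24h)


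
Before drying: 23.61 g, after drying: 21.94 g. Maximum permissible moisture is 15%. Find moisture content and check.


MC = (23.61 - 21.94) / 23.61 x 100 = 7.1%
Maximum: 15%
Acceptable: Yes


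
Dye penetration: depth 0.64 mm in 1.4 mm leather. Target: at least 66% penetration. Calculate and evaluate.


Penetration = 0.64 / 1.4 x 100 = 45.7%
Target: 66%
Meets target: No


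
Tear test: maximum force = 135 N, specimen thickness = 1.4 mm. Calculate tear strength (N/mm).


Tear strength = force / thickness
Tear = 135 / 1.4 = 96.4 N/mm


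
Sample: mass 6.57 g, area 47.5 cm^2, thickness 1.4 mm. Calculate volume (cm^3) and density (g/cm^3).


Volume = 6.650 cm^3
Density = 0.988 g/cm^3

Thickness in cm = 1.4 / 10 = 0.14 cm
Volume = 47.5 x 0.14 = 6.650 cm^3
Density = 6.57 / 6.650 = 0.988 g/cm^3


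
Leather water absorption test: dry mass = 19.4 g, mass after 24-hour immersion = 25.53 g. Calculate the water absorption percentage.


Water absorbed = 25.53 - 19.4 = 6.13 g
WA% = 6.13 / 19.4 x 100 = 31.6%


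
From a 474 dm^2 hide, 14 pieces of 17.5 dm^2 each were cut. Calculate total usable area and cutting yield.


Usable area = 245.0 dm^2
Yield = 51.7%


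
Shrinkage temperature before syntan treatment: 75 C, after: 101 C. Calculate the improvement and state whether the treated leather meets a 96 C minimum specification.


Improvement = 26 C
Meets 96 C spec: Yes

Improvement = 101 - 75 = 26 C
Spec check: 101 C >= 96 C? Yes


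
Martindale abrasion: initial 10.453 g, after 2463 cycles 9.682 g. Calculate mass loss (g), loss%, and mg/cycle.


Mass loss = 0.771 g
Loss = 7.38%
Rate = 0.313 mg/cycle

Loss = 10.453 - 9.682 = 0.771 g
Loss% = 0.771 / 10.453 x 100 = 7.38%
Rate = 0.771 / 2463 x 1000 = 0.313 mg/cycle


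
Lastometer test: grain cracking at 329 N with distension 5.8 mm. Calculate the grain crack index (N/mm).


Grain crack index = force / distension
Index = 329 / 5.8 = 56.7 N/mm


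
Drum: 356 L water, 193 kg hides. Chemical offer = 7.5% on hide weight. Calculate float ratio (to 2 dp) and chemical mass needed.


Float ratio = 356 / 193 = 1.84
Chemical = 193 x 7.5 / 100 = 14.475 kg


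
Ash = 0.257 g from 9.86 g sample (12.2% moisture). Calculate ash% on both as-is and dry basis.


As-is ash = 2.61%
Dry-basis ash = 2.97%

As-is ash% = 0.257 / 9.86 x 100 = 2.61%
Dry mass = 9.86 x (100 - 12.2) / 100 = 8.65708 g
Dry-basis ash% = 0.257 / 8.65708 x 100 = 2.97%


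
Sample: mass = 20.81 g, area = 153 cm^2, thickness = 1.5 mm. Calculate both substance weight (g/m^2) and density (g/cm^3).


SW = 20.81 / 153 x 10000 = 1360.1 g/m^2
Volume = 153 x 1.5 / 10 = 22.95 cm^3
Density = 20.81 / 22.95 = 0.907 g/cm^3


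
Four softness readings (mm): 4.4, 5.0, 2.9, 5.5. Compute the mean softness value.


4.45 mm


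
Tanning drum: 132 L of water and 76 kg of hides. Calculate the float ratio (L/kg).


Float ratio = water / hide weight
Ratio = 132 / 76 = 1.7


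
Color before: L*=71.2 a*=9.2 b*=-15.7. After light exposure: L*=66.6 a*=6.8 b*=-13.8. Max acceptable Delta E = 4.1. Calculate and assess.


Delta E = 5.53
Passes: No

dL = -4.6, da = -2.4, db = 1.9
dE = sqrt((-4.6)^2 + (-2.4)^2 + (1.9)^2) = 5.53
Max = 4.1
Passes: No


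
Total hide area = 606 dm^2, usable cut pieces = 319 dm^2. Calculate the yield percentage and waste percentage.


Yield = 52.6%
Waste = 47.4%

Yield = 319 / 606 x 100 = 52.6%
Waste = 606 - 319 = 287 dm^2
Waste% = 100 - 52.6 = 47.4%


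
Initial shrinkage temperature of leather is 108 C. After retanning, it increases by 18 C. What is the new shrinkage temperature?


126 C

New Ts = 108 + 18 = 126 C


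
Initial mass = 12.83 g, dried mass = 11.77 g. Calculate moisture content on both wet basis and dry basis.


Wet basis = 8.3%
Dry basis = 9.0%

Moisture lost = 12.83 - 11.77 = 1.06 g
Wet basis MC = 1.06 / 12.83 x 100 = 8.3%
Dry basis MC = 1.06 / 11.77 x 100 = 9.0%


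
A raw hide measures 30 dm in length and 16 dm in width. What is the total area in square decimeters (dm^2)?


Area = length x width
Area = 30 x 16 = 480 dm^2


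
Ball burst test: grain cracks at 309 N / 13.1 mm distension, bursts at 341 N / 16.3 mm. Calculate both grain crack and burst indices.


Crack index = 309 / 13.1 = 23.6 N/mm
Burst index = 341 / 16.3 = 20.9 N/mm


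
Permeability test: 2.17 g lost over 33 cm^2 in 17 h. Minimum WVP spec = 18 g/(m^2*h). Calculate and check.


WVP = 38.68 g/(m^2*h)
Meets specification: Yes


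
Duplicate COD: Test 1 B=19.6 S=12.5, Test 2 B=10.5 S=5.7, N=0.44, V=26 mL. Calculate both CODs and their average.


COD1 = (19.6 - 12.5) x 0.44 x 8000 / 26 = 961.2 mg/L
COD2 = (10.5 - 5.7) x 0.44 x 8000 / 26 = 649.8 mg/L
Average = (961.2 + 649.8) / 2 = 805.5 mg/L


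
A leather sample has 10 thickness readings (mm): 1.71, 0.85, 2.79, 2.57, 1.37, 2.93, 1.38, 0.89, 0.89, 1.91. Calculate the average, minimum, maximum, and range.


Sum = 17.29
Average = 17.29 / 10 = 1.73 mm
Minimum = 0.85 mm
Maximum = 2.93 mm
Range = 2.93 - 0.85 = 2.08 mm


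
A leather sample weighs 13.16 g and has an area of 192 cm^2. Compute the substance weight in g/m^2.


685.4 g/m^2


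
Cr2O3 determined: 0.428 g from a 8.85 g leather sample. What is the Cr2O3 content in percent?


4.84%


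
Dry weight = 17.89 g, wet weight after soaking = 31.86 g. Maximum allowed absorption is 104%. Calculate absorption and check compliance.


Absorption = 78.1%
Compliant: Yes

WA = (31.86 - 17.89) / 17.89 x 100 = 78.1%
Maximum allowed: 104%
Compliant: Yes


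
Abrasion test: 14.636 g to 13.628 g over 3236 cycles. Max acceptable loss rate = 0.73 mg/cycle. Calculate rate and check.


Rate = 0.311 mg/cycle
Passes: Yes


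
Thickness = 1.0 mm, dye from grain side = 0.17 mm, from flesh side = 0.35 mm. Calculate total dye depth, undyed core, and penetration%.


Total dyed = 0.52 mm
Undyed core = 0.48 mm
Penetration = 52.0%


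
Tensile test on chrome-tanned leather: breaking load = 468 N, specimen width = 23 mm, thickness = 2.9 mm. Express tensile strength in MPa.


7.02 MPa

Cross-section = 23 x 2.9 = 66.7 mm^2
TS = 468 / 66.7 = 7.02 MPa
(1 N/mm^2 = 1 MPa)


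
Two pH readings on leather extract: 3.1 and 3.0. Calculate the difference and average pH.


Difference = |3.1 - 3.0| = 0.1
Average = (3.1 + 3.0) / 2 = 3.05


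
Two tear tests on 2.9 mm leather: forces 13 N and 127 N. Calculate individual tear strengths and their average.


Tear 1 = 4.5 N/mm
Tear 2 = 43.8 N/mm
Average = 24.2 N/mm


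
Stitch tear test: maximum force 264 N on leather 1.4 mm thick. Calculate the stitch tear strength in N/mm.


Stitch tear strength = force / thickness
STS = 264 / 1.4 = 188.6 N/mm


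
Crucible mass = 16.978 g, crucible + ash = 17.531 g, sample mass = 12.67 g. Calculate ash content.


Ash mass = 0.553 g
Ash content = 4.36%


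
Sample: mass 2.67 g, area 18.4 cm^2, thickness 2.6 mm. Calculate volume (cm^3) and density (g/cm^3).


Thickness in cm = 2.6 / 10 = 0.26 cm
Volume = 18.4 x 0.26 = 4.784 cm^3
Density = 2.67 / 4.784 = 0.558 g/cm^3


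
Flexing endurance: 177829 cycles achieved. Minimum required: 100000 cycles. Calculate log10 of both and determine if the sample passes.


log10(177829) = 5.25
log10(100000) = 5.00
Passes: Yes


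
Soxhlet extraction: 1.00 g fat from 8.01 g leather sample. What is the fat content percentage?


Fat content = 1.00 / 8.01 x 100
Fat = 12.5%


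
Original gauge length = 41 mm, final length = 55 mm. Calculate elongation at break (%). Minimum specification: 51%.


Extension = 55 - 41 = 14 mm
Elongation = 14 / 41 x 100 = 34.1%
Minimum required: 51%
Meets specification: No


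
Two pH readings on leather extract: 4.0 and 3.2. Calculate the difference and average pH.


Difference = 0.8
Average pH = 3.60

Difference = |4.0 - 3.2| = 0.8
Average = (4.0 + 3.2) / 2 = 3.60


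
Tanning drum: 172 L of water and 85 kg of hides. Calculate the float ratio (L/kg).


2.0

Float ratio = water / hide weight
Ratio = 172 / 85 = 2.0


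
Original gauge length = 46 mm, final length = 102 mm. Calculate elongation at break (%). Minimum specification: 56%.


Elongation = 121.7%
Meets spec: Yes

Extension = 102 - 46 = 56 mm
Elongation = 56 / 46 x 100 = 121.7%
Minimum required: 56%
Meets specification: Yes


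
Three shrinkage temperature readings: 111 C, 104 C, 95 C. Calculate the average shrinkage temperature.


Average = (111 + 104 + 95) / 3
Average = 310 / 3 = 103.3 C


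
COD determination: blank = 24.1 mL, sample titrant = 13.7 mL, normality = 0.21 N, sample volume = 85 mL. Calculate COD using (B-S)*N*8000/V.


COD = (24.1 - 13.7) x 0.21 x 8000 / 85
COD = 10.4 x 0.21 x 8000 / 85
COD = 205.6 mg/L


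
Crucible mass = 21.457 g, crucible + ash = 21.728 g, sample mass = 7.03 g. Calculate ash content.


Ash mass = 21.728 - 21.457 = 0.271 g
Ash% = 0.271 / 7.03 x 100 = 3.85%


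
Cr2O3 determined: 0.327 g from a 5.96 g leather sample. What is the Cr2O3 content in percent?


Cr2O3% = 0.327 / 5.96 x 100
Cr2O3% = 5.49%


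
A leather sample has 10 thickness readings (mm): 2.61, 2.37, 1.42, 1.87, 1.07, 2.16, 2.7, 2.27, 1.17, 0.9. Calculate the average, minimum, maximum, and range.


Sum = 18.54
Average = 18.54 / 10 = 1.85 mm
Minimum = 0.9 mm
Maximum = 2.7 mm
Range = 2.7 - 0.9 = 1.80 mm


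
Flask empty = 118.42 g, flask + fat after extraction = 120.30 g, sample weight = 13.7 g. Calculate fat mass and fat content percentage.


Fat mass = 1.88 g
Fat content = 13.7%

Fat mass = 120.30 - 118.42 = 1.88 g
Fat% = 1.88 / 13.7 x 100 = 13.7%


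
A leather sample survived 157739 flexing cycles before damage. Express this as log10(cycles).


5.20

log10(157739) = 5.20


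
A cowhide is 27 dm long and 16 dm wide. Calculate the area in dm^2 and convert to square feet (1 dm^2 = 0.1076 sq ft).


Area = 27 x 16 = 432 dm^2
Conversion: 432 x 0.1076 = 46.48 sq ft


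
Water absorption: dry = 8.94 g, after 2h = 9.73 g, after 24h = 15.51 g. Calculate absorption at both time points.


2h absorption = 8.8%
24h absorption = 73.5%

WA (2h) = (9.73 - 8.94) / 8.94 x 100 = 8.8%
WA (24h) = (15.51 - 8.94) / 8.94 x 100 = 73.5%


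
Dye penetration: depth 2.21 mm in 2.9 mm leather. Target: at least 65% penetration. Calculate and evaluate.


Penetration = 76.2%
Meets target: Yes


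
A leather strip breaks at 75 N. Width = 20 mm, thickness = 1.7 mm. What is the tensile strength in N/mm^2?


2.21 N/mm^2

Cross-sectional area = 20 x 1.7 = 34.0 mm^2
Tensile strength = 75 / 34.0 = 2.21 N/mm^2


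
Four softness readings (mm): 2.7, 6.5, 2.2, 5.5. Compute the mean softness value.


Sum = 2.7 + 6.5 + 2.2 + 5.5
Mean = 16.9 / 4 = 4.23 mm


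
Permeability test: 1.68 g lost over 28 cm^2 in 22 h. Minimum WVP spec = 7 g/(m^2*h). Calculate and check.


WVP = 27.27 g/(m^2*h)
Meets specification: Yes

WVP = 1.68 / (28 x 22) x 10000 = 27.27 g/(m^2*h)
Minimum: 7 g/(m^2*h)
Meets spec: Yes


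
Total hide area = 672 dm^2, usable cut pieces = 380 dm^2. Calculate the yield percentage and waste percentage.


Yield = 380 / 672 x 100 = 56.5%
Waste = 672 - 380 = 292 dm^2
Waste% = 100 - 56.5 = 43.5%


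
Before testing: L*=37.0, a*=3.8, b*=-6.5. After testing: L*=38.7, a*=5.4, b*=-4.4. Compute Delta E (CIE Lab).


Delta E = 3.14

dL = 38.7 - 37.0 = 1.7
da = 5.4 - 3.8 = 1.6
db = -4.4 - (-6.5) = 2.1
dE = sqrt((1.7)^2 + (1.6)^2 + (2.1)^2) = 3.14


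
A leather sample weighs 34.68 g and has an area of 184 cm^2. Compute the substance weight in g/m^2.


1884.8 g/m^2


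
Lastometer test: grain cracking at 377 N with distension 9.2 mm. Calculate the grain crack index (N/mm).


Grain crack index = force / distension
Index = 377 / 9.2 = 41.0 N/mm


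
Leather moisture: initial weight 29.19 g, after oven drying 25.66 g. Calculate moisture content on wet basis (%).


Moisture = 29.19 - 25.66 = 3.53 g
MC = 3.53 / 29.19 x 100 = 12.1%


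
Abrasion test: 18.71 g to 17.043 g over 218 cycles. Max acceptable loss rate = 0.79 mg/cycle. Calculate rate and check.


Rate = 7.647 mg/cycle
Passes: No

Loss = 18.71 - 17.043 = 1.667 g
Rate = 1.667 g / 218 cycles x 1000 = 7.647 mg/cycle
Max = 0.79 mg/cycle
Passes: No


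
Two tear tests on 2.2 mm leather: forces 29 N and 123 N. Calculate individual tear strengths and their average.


Tear 1 = 13.2 N/mm
Tear 2 = 55.9 N/mm
Average = 34.6 N/mm


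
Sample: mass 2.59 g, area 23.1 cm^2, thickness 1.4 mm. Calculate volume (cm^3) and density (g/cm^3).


Volume = 3.234 cm^3
Density = 0.801 g/cm^3


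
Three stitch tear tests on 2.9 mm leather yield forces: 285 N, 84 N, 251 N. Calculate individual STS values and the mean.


STS1 = 285 / 2.9 = 98.3 N/mm
STS2 = 84 / 2.9 = 29.0 N/mm
STS3 = 251 / 2.9 = 86.6 N/mm
Mean = (98.3 + 29.0 + 86.6) / 3 = 71.3 N/mm


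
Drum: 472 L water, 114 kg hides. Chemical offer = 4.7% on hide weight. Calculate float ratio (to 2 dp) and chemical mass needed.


Float ratio = 4.14
Chemical needed = 5.358 kg

Float ratio = 472 / 114 = 4.14
Chemical = 114 x 4.7 / 100 = 5.358 kg


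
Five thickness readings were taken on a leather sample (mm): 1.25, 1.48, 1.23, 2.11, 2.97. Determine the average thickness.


1.81 mm


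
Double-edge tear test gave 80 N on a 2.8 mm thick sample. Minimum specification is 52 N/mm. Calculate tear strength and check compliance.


Tear strength = 28.6 N/mm
Compliant: No

Tear strength = 80 / 2.8 = 28.6 N/mm
Required minimum = 52 N/mm
Compliant: No


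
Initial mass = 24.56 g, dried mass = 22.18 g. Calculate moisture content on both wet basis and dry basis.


Wet basis = 9.7%
Dry basis = 10.7%

Moisture lost = 24.56 - 22.18 = 2.38 g
Wet basis MC = 2.38 / 24.56 x 100 = 9.7%
Dry basis MC = 2.38 / 22.18 x 100 = 10.7%


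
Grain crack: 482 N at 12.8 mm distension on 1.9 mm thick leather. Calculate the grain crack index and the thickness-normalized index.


Crack index = 482 / 12.8 = 37.7 N/mm
Normalized = 37.7 / 1.9 = 19.8 N/mm per mm


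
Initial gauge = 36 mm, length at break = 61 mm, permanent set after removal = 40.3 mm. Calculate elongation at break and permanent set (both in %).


Elongation at break = 69.4%
Permanent set = 11.9%


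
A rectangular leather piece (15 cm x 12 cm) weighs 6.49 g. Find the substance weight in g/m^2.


360.6 g/m^2

Area = 15 x 12 = 180 cm^2
SW = 6.49 / 180 x 10000 = 360.6 g/m^2


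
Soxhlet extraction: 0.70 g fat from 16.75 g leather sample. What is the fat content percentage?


Fat content = 0.70 / 16.75 x 100
Fat = 4.2%


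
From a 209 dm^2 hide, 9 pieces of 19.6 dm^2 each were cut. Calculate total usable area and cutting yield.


Total usable = 9 x 19.6 = 176.4 dm^2
Yield = 176.4 / 209 x 100 = 84.4%


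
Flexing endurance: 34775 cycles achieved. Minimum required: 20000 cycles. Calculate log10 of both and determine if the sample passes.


Achieved: log10 = 4.54
Required: log10 = 4.30
Passes: Yes


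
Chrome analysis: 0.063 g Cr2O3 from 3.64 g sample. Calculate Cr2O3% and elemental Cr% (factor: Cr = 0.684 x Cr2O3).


Cr2O3 = 1.73%
Cr = 1.18%


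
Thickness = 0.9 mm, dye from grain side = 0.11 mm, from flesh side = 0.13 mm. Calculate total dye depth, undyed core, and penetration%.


Total dyed = 0.24 mm
Undyed core = 0.66 mm
Penetration = 26.7%

Total dyed = 0.11 + 0.13 = 0.24 mm
Undyed core = 0.9 - 0.24 = 0.66 mm
Penetration = 0.24 / 0.9 x 100 = 26.7%


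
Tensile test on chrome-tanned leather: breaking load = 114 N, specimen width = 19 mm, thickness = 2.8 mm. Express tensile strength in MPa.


2.14 MPa


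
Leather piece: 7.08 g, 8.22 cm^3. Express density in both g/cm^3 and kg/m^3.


Density = 7.08 / 8.22 = 0.861 g/cm^3
Convert: 0.861 x 1000 = 861 kg/m^3


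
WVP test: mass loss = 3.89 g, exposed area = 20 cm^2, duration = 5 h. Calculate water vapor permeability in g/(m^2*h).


WVP = mass_loss / (area x time) x 10000
WVP = 3.89 / (20 x 5) x 10000
WVP = 3.89 / 100 x 10000 = 389.00 g/(m^2*h)


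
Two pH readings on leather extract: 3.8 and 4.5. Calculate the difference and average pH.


Difference = |3.8 - 4.5| = 0.7
Average = (3.8 + 4.5) / 2 = 4.15


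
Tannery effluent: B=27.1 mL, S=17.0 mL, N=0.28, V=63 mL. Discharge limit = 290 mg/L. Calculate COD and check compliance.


COD = 359.1 mg/L
Compliant: No


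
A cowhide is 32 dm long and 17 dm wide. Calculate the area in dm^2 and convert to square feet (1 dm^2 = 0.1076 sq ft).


544 dm^2
58.53 sq ft


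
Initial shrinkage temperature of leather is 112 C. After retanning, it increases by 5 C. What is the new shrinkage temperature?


New Ts = 112 + 5 = 117 C


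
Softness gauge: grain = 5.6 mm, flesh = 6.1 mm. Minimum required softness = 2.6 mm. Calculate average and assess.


Average = (5.6 + 6.1) / 2 = 5.85 mm
Minimum = 2.6 mm
Meets requirement: Yes


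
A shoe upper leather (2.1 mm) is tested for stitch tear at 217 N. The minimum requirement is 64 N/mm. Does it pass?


STS = 217 / 2.1 = 103.3 N/mm
Minimum required: 64 N/mm
Passes: Yes


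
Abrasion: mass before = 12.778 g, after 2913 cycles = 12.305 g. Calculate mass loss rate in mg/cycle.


Mass loss = 12.778 - 12.305 = 0.473 g
Rate = 0.473 / 2913 x 1000 = 0.162 mg/cycle


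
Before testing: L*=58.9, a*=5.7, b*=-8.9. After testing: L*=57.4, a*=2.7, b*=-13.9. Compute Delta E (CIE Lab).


Delta E = 6.02

dL = 57.4 - 58.9 = -1.5
da = 2.7 - 5.7 = -3.0
db = -13.9 - (-8.9) = -5.0
dE = sqrt((-1.5)^2 + (-3.0)^2 + (-5.0)^2) = 6.02


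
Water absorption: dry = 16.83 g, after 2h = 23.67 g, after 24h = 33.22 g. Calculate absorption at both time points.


WA (2h) = (23.67 - 16.83) / 16.83 x 100 = 40.6%
WA (24h) = (33.22 - 16.83) / 16.83 x 100 = 97.4%


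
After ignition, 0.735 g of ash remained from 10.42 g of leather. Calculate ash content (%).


7.05%

Ash% = 0.735 / 10.42 x 100
Ash% = 7.05%


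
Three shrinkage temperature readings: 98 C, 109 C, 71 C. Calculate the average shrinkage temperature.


92.7 C

Average = (98 + 109 + 71) / 3
Average = 278 / 3 = 92.7 C


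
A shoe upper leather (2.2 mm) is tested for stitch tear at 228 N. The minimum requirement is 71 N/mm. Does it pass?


STS = 228 / 2.2 = 103.6 N/mm
Minimum required: 71 N/mm
Passes: Yes


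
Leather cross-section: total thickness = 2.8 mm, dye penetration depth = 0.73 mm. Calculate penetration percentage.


Penetration% = 0.73 / 2.8 x 100
Penetration = 26.1%


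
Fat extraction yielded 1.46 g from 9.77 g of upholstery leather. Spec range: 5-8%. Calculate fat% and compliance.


Fat% = 1.46 / 9.77 x 100 = 14.9%
Spec range: 5-8%
Compliant: No


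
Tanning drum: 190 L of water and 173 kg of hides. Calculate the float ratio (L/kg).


1.1


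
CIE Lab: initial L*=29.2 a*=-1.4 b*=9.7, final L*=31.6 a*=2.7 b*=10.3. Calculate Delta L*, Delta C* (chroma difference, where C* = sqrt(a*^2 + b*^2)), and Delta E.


Delta L* = 31.6 - 29.2 = 2.4
C1* = sqrt((-1.4)^2 + (9.7)^2) = 9.801
C2* = sqrt((2.7)^2 + (10.3)^2) = 10.648
Delta C* = 10.648 - 9.801 = 0.85
Delta E = sqrt((2.4)^2 + (4.1)^2 + (0.6)^2) = 4.79


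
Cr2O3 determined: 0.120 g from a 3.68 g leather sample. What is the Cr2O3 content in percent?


3.26%

Cr2O3% = 0.120 / 3.68 x 100
Cr2O3% = 3.26%


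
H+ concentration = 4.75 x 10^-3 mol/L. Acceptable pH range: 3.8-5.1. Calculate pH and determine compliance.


pH = -log10(4.75 x 10^-3) = 2.32
Range: 3.8 to 5.1
Compliant: No


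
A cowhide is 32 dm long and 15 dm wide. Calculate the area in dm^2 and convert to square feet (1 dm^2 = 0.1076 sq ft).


480 dm^2
51.65 sq ft

Area = 32 x 15 = 480 dm^2
Conversion: 480 x 0.1076 = 51.65 sq ft


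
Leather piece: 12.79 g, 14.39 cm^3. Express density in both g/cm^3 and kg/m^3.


0.889 g/cm^3
889 kg/m^3


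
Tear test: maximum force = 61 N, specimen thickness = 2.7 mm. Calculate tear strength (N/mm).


22.6 N/mm

Tear strength = force / thickness
Tear = 61 / 2.7 = 22.6 N/mm


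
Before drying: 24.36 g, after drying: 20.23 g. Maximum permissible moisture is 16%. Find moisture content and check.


Moisture content = 17.0%
Acceptable: No

MC = (24.36 - 20.23) / 24.36 x 100 = 17.0%
Maximum: 16%
Acceptable: No


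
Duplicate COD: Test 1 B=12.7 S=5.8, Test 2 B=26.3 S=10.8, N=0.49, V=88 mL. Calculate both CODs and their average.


COD1 = 307.4 mg/L
COD2 = 690.5 mg/L
Average = 499.0 mg/L


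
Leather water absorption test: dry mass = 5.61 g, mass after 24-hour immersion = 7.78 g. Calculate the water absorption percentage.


38.7%


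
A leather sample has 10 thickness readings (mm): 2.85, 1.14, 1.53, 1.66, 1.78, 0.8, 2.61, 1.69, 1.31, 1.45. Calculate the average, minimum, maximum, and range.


Average = 1.68 mm
Min = 0.8 mm
Max = 2.85 mm
Range = 2.05 mm


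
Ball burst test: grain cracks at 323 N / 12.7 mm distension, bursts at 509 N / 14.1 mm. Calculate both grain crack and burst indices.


Crack index = 25.4 N/mm
Burst index = 36.1 N/mm

Crack index = 323 / 12.7 = 25.4 N/mm
Burst index = 509 / 14.1 = 36.1 N/mm


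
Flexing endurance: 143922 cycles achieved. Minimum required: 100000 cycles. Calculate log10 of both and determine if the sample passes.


Achieved: log10 = 5.16
Required: log10 = 5.00
Passes: Yes


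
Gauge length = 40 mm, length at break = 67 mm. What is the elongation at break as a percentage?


Extension = 67 - 40 = 27 mm
Elongation = 27 / 40 x 100 = 67.5%


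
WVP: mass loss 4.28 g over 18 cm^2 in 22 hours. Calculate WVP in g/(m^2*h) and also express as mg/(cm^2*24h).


WVP = 4.28 / (18 x 22) x 10000 = 108.08 g/(m^2*h)
Mass loss in mg = 4.28 x 1000 = 4280 mg
Per cm^2 per 24h in mg: 4280 x 24 / (18 x 22) = 102720 / 396 = 259.39 mg/(cm^2*24h)


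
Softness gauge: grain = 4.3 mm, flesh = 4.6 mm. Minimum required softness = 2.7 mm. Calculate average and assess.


Average softness = 4.45 mm
Meets requirement: Yes

Average = (4.3 + 4.6) / 2 = 4.45 mm
Minimum = 2.7 mm
Meets requirement: Yes


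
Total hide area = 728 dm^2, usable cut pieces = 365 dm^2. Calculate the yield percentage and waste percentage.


Yield = 365 / 728 x 100 = 50.1%
Waste = 728 - 365 = 363 dm^2
Waste% = 100 - 50.1 = 49.9%


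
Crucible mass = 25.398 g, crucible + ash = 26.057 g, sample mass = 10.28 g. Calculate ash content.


Ash mass = 26.057 - 25.398 = 0.659 g
Ash% = 0.659 / 10.28 x 100 = 6.41%


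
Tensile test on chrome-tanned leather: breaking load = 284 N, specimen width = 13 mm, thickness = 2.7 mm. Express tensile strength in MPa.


Cross-section = 13 x 2.7 = 35.1 mm^2
TS = 284 / 35.1 = 8.09 MPa
(1 N/mm^2 = 1 MPa)


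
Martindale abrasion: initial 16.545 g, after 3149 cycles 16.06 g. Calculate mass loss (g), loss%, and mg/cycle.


Loss = 16.545 - 16.06 = 0.485 g
Loss% = 0.485 / 16.545 x 100 = 2.93%
Rate = 0.485 / 3149 x 1000 = 0.154 mg/cycle


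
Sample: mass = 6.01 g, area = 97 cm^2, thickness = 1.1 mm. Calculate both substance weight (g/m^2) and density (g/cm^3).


SW = 6.01 / 97 x 10000 = 619.6 g/m^2
Volume = 97 x 1.1 / 10 = 10.67 cm^3
Density = 6.01 / 10.67 = 0.563 g/cm^3


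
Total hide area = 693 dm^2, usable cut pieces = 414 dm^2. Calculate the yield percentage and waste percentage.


Yield = 414 / 693 x 100 = 59.7%
Waste = 693 - 414 = 279 dm^2
Waste% = 100 - 59.7 = 40.3%


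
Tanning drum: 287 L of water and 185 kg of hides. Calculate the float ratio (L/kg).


Float ratio = water / hide weight
Ratio = 287 / 185 = 1.6


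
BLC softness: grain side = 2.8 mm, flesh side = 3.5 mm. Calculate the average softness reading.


Average = (2.8 + 3.5) / 2
Average = 3.15 mm


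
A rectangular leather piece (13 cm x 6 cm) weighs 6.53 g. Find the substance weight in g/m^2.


Area = 13 x 6 = 78 cm^2
SW = 6.53 / 78 x 10000 = 837.2 g/m^2


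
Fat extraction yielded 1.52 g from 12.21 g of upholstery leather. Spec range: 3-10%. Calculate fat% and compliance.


Fat content = 12.4%
Compliant: No

Fat% = 1.52 / 12.21 x 100 = 12.4%
Spec range: 3-10%
Compliant: No


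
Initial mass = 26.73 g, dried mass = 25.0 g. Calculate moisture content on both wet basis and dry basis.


Moisture lost = 26.73 - 25.0 = 1.73 g
Wet basis MC = 1.73 / 26.73 x 100 = 6.5%
Dry basis MC = 1.73 / 25.0 x 100 = 6.9%


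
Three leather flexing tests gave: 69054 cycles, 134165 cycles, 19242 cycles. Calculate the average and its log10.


Average = 74154 cycles
log10 = 4.87


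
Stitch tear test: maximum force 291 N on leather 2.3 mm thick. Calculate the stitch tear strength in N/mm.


126.5 N/mm

Stitch tear strength = force / thickness
STS = 291 / 2.3 = 126.5 N/mm


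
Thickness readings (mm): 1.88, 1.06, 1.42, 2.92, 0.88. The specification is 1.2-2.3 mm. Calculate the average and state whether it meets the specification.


Average = 1.63 mm
Within specification: Yes


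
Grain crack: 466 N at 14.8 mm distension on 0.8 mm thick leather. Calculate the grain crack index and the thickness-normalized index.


Crack index = 31.5 N/mm
Normalized index = 39.4 N/mm per mm

Crack index = 466 / 14.8 = 31.5 N/mm
Normalized = 31.5 / 0.8 = 39.4 N/mm per mm


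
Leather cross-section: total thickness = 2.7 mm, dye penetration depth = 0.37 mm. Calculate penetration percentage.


13.7%


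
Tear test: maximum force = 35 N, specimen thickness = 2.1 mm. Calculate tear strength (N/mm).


Tear strength = force / thickness
Tear = 35 / 2.1 = 16.7 N/mm


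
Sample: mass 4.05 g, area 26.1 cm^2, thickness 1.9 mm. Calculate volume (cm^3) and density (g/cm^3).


Thickness in cm = 1.9 / 10 = 0.19 cm
Volume = 26.1 x 0.19 = 4.959 cm^3
Density = 4.05 / 4.959 = 0.817 g/cm^3


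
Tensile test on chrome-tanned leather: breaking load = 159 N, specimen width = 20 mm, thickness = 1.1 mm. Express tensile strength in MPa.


Cross-section = 20 x 1.1 = 22.0 mm^2
TS = 159 / 22.0 = 7.23 MPa
(1 N/mm^2 = 1 MPa)


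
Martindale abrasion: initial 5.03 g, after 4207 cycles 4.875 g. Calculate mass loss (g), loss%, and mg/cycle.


Loss = 5.03 - 4.875 = 0.155 g
Loss% = 0.155 / 5.03 x 100 = 3.08%
Rate = 0.155 / 4207 x 1000 = 0.037 mg/cycle


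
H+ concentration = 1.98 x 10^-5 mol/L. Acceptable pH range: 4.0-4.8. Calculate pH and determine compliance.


pH = 4.70
Compliant: Yes


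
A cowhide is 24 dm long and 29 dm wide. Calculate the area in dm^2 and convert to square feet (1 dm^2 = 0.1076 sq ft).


696 dm^2
74.89 sq ft


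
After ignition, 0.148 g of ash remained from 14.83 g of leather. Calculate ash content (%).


1.00%

Ash% = 0.148 / 14.83 x 100
Ash% = 1.00%


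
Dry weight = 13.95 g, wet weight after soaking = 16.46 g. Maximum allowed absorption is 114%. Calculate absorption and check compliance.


WA = (16.46 - 13.95) / 13.95 x 100 = 18.0%
Maximum allowed: 114%
Compliant: Yes


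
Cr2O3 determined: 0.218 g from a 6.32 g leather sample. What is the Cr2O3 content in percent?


3.45%


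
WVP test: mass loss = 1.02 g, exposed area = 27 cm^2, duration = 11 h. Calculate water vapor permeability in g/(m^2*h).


34.34 g/(m^2*h)

WVP = mass_loss / (area x time) x 10000
WVP = 1.02 / (27 x 11) x 10000
WVP = 1.02 / 297 x 10000 = 34.34 g/(m^2*h)


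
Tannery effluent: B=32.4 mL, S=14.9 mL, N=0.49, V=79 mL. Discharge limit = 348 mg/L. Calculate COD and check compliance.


COD = (32.4 - 14.9) x 0.49 x 8000 / 79 = 868.4 mg/L
Limit: 348 mg/L
Compliant: No


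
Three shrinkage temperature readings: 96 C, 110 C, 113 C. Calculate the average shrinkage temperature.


106.3 C

Average = (96 + 110 + 113) / 3
Average = 319 / 3 = 106.3 C


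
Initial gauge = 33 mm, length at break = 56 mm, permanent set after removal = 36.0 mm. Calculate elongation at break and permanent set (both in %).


Elongation at break = (56 - 33) / 33 x 100 = 69.7%
Permanent set = (36.0 - 33) / 33 x 100 = 9.1%


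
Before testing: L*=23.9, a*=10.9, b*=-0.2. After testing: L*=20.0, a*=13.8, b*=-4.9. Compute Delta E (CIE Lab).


dL = 20.0 - 23.9 = -3.9
da = 13.8 - 10.9 = 2.9
db = -4.9 - (-0.2) = -4.7
dE = sqrt((-3.9)^2 + (2.9)^2 + (-4.7)^2) = 6.76


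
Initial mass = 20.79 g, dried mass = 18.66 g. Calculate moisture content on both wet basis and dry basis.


Wet basis = 10.2%
Dry basis = 11.4%

Moisture lost = 20.79 - 18.66 = 2.13 g
Wet basis MC = 2.13 / 20.79 x 100 = 10.2%
Dry basis MC = 2.13 / 18.66 x 100 = 11.4%


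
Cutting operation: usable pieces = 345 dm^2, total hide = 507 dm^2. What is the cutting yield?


68.0%


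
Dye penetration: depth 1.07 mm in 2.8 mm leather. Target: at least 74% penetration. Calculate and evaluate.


Penetration = 38.2%
Meets target: No

Penetration = 1.07 / 2.8 x 100 = 38.2%
Target: 74%
Meets target: No


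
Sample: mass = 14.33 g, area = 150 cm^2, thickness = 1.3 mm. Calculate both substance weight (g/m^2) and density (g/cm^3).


SW = 14.33 / 150 x 10000 = 955.3 g/m^2
Volume = 150 x 1.3 / 10 = 19.50 cm^3
Density = 14.33 / 19.50 = 0.735 g/cm^3


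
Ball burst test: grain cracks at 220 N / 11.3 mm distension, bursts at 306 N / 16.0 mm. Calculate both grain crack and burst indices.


Crack index = 220 / 11.3 = 19.5 N/mm
Burst index = 306 / 16.0 = 19.1 N/mm


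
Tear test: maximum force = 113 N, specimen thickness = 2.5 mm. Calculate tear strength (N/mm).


Tear strength = force / thickness
Tear = 113 / 2.5 = 45.2 N/mm


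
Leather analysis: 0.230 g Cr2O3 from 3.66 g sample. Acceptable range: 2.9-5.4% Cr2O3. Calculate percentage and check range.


Cr2O3 = 6.28%
Within range: No

Cr2O3% = 0.230 / 3.66 x 100 = 6.28%
Acceptable range: 2.9 to 5.4%
Within range: No


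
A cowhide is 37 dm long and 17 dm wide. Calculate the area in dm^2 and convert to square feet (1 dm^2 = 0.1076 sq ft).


Area = 37 x 17 = 629 dm^2
Conversion: 629 x 0.1076 = 67.68 sq ft


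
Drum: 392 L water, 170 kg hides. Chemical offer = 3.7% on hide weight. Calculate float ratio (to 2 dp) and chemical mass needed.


Float ratio = 2.31
Chemical needed = 6.29 kg


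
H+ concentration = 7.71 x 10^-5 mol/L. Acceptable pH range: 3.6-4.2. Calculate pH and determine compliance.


pH = 4.11
Compliant: Yes

pH = -log10(7.71 x 10^-5) = 4.11
Range: 3.6 to 4.2
Compliant: Yes


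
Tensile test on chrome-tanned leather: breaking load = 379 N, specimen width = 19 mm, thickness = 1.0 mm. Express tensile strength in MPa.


19.95 MPa


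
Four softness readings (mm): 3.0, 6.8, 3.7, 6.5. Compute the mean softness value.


5.00 mm

Sum = 3.0 + 6.8 + 3.7 + 6.5
Mean = 20.0 / 4 = 5.00 mm


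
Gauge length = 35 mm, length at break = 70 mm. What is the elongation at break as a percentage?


100.0%


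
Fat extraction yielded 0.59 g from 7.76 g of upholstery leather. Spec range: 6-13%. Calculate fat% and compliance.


Fat content = 7.6%
Compliant: Yes


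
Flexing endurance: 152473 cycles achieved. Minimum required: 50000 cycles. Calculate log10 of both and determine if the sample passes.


log10(152473) = 5.18
log10(50000) = 4.70
Passes: Yes


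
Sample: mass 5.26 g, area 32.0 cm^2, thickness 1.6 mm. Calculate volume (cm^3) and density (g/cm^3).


Thickness in cm = 1.6 / 10 = 0.16 cm
Volume = 32.0 x 0.16 = 5.120 cm^3
Density = 5.26 / 5.120 = 1.027 g/cm^3


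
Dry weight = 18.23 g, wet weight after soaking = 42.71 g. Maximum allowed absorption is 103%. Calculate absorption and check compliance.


WA = (42.71 - 18.23) / 18.23 x 100 = 134.3%
Maximum allowed: 103%
Compliant: No


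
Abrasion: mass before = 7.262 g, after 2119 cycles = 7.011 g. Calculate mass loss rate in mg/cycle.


Mass loss = 7.262 - 7.011 = 0.251 g
Rate = 0.251 / 2119 x 1000 = 0.118 mg/cycle


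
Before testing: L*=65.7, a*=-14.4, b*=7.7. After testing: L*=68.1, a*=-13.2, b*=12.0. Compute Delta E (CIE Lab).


dL = 68.1 - 65.7 = 2.4
da = -13.2 - (-14.4) = 1.2
db = 12.0 - 7.7 = 4.3
dE = sqrt((2.4)^2 + (1.2)^2 + (4.3)^2) = 5.07


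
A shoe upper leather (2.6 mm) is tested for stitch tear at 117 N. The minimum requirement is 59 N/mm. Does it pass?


STS = 117 / 2.6 = 45.0 N/mm
Minimum required: 59 N/mm
Passes: No


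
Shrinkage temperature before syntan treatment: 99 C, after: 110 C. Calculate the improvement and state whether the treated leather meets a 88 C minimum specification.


Improvement = 11 C
Meets 88 C spec: Yes

Improvement = 110 - 99 = 11 C
Spec check: 110 C >= 88 C? Yes


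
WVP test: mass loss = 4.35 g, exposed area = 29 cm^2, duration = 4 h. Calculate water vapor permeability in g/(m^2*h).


WVP = mass_loss / (area x time) x 10000
WVP = 4.35 / (29 x 4) x 10000
WVP = 4.35 / 116 x 10000 = 375.00 g/(m^2*h)


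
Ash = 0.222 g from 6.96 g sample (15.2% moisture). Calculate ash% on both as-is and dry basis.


As-is ash% = 0.222 / 6.96 x 100 = 3.19%
Dry mass = 6.96 x (100 - 15.2) / 100 = 5.90208 g
Dry-basis ash% = 0.222 / 5.90208 x 100 = 3.76%


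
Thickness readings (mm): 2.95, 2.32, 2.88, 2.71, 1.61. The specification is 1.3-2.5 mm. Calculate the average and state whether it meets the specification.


Sum = 12.47
Average = 12.47 / 5 = 2.49 mm
Specification range: 1.3 to 2.5 mm
Within spec: Yes


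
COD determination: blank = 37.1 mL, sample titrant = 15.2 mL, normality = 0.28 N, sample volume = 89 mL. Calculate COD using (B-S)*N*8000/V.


551.2 mg/L


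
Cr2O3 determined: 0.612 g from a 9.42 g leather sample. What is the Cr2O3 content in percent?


Cr2O3% = 0.612 / 9.42 x 100
Cr2O3% = 6.50%


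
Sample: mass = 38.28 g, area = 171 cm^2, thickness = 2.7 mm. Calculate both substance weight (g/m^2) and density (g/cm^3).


SW = 38.28 / 171 x 10000 = 2238.6 g/m^2
Volume = 171 x 2.7 / 10 = 46.17 cm^3
Density = 38.28 / 46.17 = 0.829 g/cm^3


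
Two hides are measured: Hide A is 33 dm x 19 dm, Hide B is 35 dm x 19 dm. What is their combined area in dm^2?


Hide A area = 33 x 19 = 627 dm^2
Hide B area = 35 x 19 = 665 dm^2
Total = 627 + 665 = 1292 dm^2


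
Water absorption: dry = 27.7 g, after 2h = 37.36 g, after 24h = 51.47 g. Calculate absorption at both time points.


2h absorption = 34.9%
24h absorption = 85.8%

WA (2h) = (37.36 - 27.7) / 27.7 x 100 = 34.9%
WA (24h) = (51.47 - 27.7) / 27.7 x 100 = 85.8%


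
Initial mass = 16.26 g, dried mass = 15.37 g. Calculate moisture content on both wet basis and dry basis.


Moisture lost = 16.26 - 15.37 = 0.89 g
Wet basis MC = 0.89 / 16.26 x 100 = 5.5%
Dry basis MC = 0.89 / 15.37 x 100 = 5.8%


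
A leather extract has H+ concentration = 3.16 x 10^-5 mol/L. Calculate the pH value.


pH = -log10[H+]
pH = -log10(3.16 x 10^-5) = 4.50


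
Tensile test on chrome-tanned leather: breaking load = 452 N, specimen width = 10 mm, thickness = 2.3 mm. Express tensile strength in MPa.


19.65 MPa


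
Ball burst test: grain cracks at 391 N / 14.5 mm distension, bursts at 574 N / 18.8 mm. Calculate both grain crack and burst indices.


Crack index = 391 / 14.5 = 27.0 N/mm
Burst index = 574 / 18.8 = 30.5 N/mm


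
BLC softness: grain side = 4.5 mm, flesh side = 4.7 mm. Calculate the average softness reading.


4.60 mm

Average = (4.5 + 4.7) / 2
Average = 4.60 mm


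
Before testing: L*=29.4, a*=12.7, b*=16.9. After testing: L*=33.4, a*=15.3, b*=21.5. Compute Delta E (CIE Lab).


dL = 33.4 - 29.4 = 4.0
da = 15.3 - 12.7 = 2.6
db = 21.5 - 16.9 = 4.6
dE = sqrt((4.0)^2 + (2.6)^2 + (4.6)^2) = 6.63


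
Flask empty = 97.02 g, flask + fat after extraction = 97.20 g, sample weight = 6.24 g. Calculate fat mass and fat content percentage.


Fat mass = 97.20 - 97.02 = 0.18 g
Fat% = 0.18 / 6.24 x 100 = 2.9%


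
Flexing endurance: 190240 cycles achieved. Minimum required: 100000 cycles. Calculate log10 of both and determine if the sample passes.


Achieved: log10 = 5.28
Required: log10 = 5.00
Passes: Yes


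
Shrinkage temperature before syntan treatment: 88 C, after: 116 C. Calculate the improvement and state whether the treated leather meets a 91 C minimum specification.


Improvement = 28 C
Meets 91 C spec: Yes

Improvement = 116 - 88 = 28 C
Spec check: 116 C >= 91 C? Yes


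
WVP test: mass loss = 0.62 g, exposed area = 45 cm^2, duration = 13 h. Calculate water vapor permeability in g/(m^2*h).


10.60 g/(m^2*h)


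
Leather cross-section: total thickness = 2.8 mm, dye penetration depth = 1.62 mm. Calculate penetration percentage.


57.9%

Penetration% = 1.62 / 2.8 x 100
Penetration = 57.9%


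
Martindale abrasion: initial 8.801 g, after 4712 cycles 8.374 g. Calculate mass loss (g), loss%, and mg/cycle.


Loss = 8.801 - 8.374 = 0.427 g
Loss% = 0.427 / 8.801 x 100 = 4.85%
Rate = 0.427 / 4712 x 1000 = 0.091 mg/cycle


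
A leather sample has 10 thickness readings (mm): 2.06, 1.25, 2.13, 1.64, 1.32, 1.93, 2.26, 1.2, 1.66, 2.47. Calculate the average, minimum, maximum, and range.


Average = 1.79 mm
Min = 1.2 mm
Max = 2.47 mm
Range = 1.27 mm

Sum = 17.92
Average = 17.92 / 10 = 1.79 mm
Minimum = 1.2 mm
Maximum = 2.47 mm
Range = 2.47 - 1.2 = 1.27 mm


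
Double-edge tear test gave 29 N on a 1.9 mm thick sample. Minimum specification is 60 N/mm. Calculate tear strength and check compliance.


Tear strength = 15.3 N/mm
Compliant: No

Tear strength = 29 / 1.9 = 15.3 N/mm
Required minimum = 60 N/mm
Compliant: No


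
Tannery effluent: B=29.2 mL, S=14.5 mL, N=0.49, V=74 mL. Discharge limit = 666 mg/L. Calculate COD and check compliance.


COD = (29.2 - 14.5) x 0.49 x 8000 / 74 = 778.7 mg/L
Limit: 666 mg/L
Compliant: No


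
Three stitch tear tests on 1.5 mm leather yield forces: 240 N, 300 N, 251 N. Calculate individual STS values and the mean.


STS1 = 160.0 N/mm
STS2 = 200.0 N/mm
STS3 = 167.3 N/mm
Mean = 175.8 N/mm

STS1 = 240 / 1.5 = 160.0 N/mm
STS2 = 300 / 1.5 = 200.0 N/mm
STS3 = 251 / 1.5 = 167.3 N/mm
Mean = (160.0 + 200.0 + 167.3) / 3 = 175.8 N/mm


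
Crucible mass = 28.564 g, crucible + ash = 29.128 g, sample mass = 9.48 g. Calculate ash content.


Ash mass = 0.564 g
Ash content = 5.95%

Ash mass = 29.128 - 28.564 = 0.564 g
Ash% = 0.564 / 9.48 x 100 = 5.95%


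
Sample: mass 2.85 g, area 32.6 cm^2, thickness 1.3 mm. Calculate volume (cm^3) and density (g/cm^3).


Volume = 4.238 cm^3
Density = 0.672 g/cm^3

Thickness in cm = 1.3 / 10 = 0.13 cm
Volume = 32.6 x 0.13 = 4.238 cm^3
Density = 2.85 / 4.238 = 0.672 g/cm^3
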